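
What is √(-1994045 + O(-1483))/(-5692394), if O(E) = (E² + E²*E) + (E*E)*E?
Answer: -I*√6522885930/5692394 ≈ -0.014188*I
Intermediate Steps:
O(E) = E² + 2*E³ (O(E) = (E² + E³) + E²*E = (E² + E³) + E³ = E² + 2*E³)
√(-1994045 + O(-1483))/(-5692394) = √(-1994045 + (-1483)²*(1 + 2*(-1483)))/(-5692394) = √(-1994045 + 2199289*(1 - 2966))*(-1/5692394) = √(-1994045 + 2199289*(-2965))*(-1/5692394) = √(-1994045 - 6520891885)*(-1/5692394) = √(-6522885930)*(-1/5692394) = (I*√6522885930)*(-1/5692394) = -I*√6522885930/5692394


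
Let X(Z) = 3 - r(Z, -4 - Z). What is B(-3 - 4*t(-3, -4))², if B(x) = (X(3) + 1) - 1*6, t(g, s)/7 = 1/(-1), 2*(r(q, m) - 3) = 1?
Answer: 121/4 ≈ 30.250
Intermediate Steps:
r(q, m) = 7/2 (r(q, m) = 3 + (½)*1 = 3 + ½ = 7/2)
t(g, s) = -7 (t(g, s) = 7/(-1) = 7*(-1) = -7)
X(Z) = -½ (X(Z) = 3 - 1*7/2 = 3 - 7/2 = -½)
B(x) = -11/2 (B(x) = (-½ + 1) - 1*6 = ½ - 6 = -11/2)
B(-3 - 4*t(-3, -4))² = (-11/2)² = 121/4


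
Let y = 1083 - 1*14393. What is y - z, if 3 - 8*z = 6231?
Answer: -25063/2 ≈ -12532.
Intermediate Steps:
y = -13310 (y = 1083 - 14393 = -13310)
z = -1557/2 (z = 3/8 - 1/8*6231 = 3/8 - 6231/8 = -1557/2 ≈ -778.50)
y - z = -13310 - 1*(-1557/2) = -13310 + 1557/2 = -25063/2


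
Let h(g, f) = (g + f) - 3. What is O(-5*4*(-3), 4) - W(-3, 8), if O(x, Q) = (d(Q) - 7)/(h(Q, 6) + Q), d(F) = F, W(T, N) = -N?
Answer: 85/11 ≈ 7.7273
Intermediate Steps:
h(g, f) = -3 + f + g (h(g, f) = (f + g) - 3 = -3 + f + g)
O(x, Q) = (-7 + Q)/(3 + 2*Q) (O(x, Q) = (Q - 7)/((-3 + 6 + Q) + Q) = (-7 + Q)/((3 + Q) + Q) = (-7 + Q)/(3 + 2*Q))
O(-5*4*(-3), 4) - W(-3, 8) = (-7 + 4)/(3 + 2*4) - (-1)*8 = -3/(3 + 8) - 1*(-8) = -3/11 + 8 = 85/11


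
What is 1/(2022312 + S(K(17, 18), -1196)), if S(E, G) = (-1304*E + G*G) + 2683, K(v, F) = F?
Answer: 1/3431939 ≈ 2.9138e-7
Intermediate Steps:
S(E, G) = 2683 + G² - 1304*E (S(E, G) = (-1304*E + G²) + 2683 = (G² - 1304*E) + 2683 = 2683 + G² - 1304*E)
1/(2022312 + S(K(17, 18), -1196)) = 1/(2022312 + (2683 + (-1196)² - 1304*18)) = 1/(2022312 + (2683 + 1430416 - 23472)) = 1/(2022312 + 1409627) = 1/3431939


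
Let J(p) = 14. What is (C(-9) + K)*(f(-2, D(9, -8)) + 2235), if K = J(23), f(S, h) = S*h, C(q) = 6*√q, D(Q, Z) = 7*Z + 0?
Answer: 32858 + 42246*I ≈ 32858.0 + 42246.0*I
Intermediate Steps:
D(Q, Z) = 7*Z
K = 14
(C(-9) + K)*(f(-2, D(9, -8)) + 2235) = (6*√(-9) + 14)*(-14*(-8) + 2235) = (6*(3*I) + 14)*(-2*(-56) + 2235) = (18*I + 14)*(112 + 2235) = (14 + 18*I)*2347 = 32858 + 42246*I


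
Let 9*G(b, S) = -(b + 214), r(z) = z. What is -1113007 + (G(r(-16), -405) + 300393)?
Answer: -812636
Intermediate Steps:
G(b, S) = -214/9 - b/9 (G(b, S) = (-(b + 214))/9 = (-(214 + b))/9 = (-214 - b)/9 = -214/9 - b/9)
-1113007 + (G(r(-16), -405) + 300393) = -1113007 + ((-214/9 - ⅑*(-16)) + 300393) = -1113007 + ((-214/9 + 16/9) + 300393) = -1113007 + (-22 + 300393) = -1113007 + 300371 = -812636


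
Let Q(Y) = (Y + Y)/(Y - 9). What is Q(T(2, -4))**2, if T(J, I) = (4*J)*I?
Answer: 4096/1681 ≈ 2.4366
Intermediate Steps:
T(J, I) = 4*I*J
Q(Y) = 2*Y/(-9 + Y) (Q(Y) = (2*Y)/(-9 + Y) = 2*Y/(-9 + Y))
Q(T(2, -4))**2 = (2*(4*(-4)*2)/(-9 + 4*(-4)*2))**2 = (2*(-32)/(-9 - 32))**2 = (2*(-32)/(-41))**2 = (2*(-32)*(-1/41))**2 = (64/41)**2 = 4096/1681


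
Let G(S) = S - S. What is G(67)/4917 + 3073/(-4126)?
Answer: -3073/4126 ≈ -0.74479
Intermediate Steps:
G(S) = 0
G(67)/4917 + 3073/(-4126) = 0/4917 + 3073/(-4126) = 0*(1/4917) + 3073*(-1/4126) = 0 - 3073/4126 = -3073/4126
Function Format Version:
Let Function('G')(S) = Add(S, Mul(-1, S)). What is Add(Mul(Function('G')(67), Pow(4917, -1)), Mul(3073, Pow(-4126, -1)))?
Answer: Rational(-3073, 4126) ≈ -0.74479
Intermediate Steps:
Function('G')(S) = 0
Add(Mul(Function('G')(67), Pow(4917, -1)), Mul(3073, Pow(-4126, -1))) = Add(Mul(0, Pow(4917, -1)), Mul(3073, Pow(-4126, -1))) = Add(Mul(0, Rational(1, 4917)), Mul(3073, Rational(-1, 4126))) = Add(0, Rational(-3073, 4126)) = Rational(-3073, 4126)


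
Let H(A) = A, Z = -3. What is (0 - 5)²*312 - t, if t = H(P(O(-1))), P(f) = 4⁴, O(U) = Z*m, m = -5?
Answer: 7544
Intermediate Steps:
O(U) = 15 (O(U) = -3*(-5) = 15)
P(f) = 256
t = 256
(0 - 5)²*312 - t = (0 - 5)²*312 - 1*256 = (-5)²*312 - 256 = 25*312 - 256 = 7800 - 256 = 7544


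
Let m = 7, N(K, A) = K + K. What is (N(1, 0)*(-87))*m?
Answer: -1218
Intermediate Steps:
N(K, A) = 2*K
(N(1, 0)*(-87))*m = ((2*1)*(-87))*7 = (2*(-87))*7 = -174*7 = -1218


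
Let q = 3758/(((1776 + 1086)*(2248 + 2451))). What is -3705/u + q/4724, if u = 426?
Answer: -19615163238421/2255346719676 ≈ -8.6972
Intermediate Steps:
q = 1879/6724269 (q = 3758/((2862*4699)) = 3758/13448538 = 3758*(1/13448538) = 1879/6724269 ≈ 0.00027944)
-3705/u + q/4724 = -3705/426 + (1879/6724269)/4724 = -3705*1/426 + (1879/6724269)*(1/4724) = -1235/142 + 1879/31765446756 = -19615163238421/2255346719676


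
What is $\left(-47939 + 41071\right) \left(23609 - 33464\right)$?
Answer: $67684140$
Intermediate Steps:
$\left(-47939 + 41071\right) \left(23609 - 33464\right) = \left(-6868\right) \left(-9855\right) = 67684140$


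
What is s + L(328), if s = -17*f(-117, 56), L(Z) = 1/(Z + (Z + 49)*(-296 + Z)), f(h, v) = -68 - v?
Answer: 26122337/12392 ≈ 2108.0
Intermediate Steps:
L(Z) = 1/(Z + (-296 + Z)*(49 + Z)) (L(Z) = 1/(Z + (49 + Z)*(-296 + Z)) = 1/(Z + (-296 + Z)*(49 + Z)))
s = 2108 (s = -17*(-68 - 1*56) = -17*(-68 - 56) = -17*(-124) = 2108)
s + L(328) = 2108 + 1/(-14504 + 328**2 - 246*328) = 2108 + 1/(-14504 + 107584 - 80688) = 2108 + 1/12392 = 26122337/12392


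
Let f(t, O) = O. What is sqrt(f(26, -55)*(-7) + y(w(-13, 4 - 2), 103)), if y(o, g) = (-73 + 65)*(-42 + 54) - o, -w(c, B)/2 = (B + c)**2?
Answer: 3*sqrt(59) ≈ 23.043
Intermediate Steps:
w(c, B) = -2*(B + c)**2
y(o, g) = -96 - o (y(o, g) = -8*12 - o = -96 - o)
sqrt(f(26, -55)*(-7) + y(w(-13, 4 - 2), 103)) = sqrt(-55*(-7) + (-96 - (-2)*((4 - 2) - 13)**2)) = sqrt(385 + (-96 - (-2)*(2 - 13)**2)) = sqrt(385 + (-96 - (-2)*(-11)**2)) = sqrt(385 + (-96 - (-2)*121)) = sqrt(385 + (-96 - 1*(-242))) = sqrt(385 + (-96 + 242)) = sqrt(385 + 146) = sqrt(531) = 3*sqrt(59)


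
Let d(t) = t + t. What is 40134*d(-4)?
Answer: -321072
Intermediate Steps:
d(t) = 2*t
40134*d(-4) = 40134*(2*(-4)) = 40134*(-8) = -321072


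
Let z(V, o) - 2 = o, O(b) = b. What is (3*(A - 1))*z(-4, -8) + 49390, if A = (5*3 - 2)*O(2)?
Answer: 48940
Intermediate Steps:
z(V, o) = 2 + o
A = 26 (A = (5*3 - 2)*2 = (15 - 2)*2 = 13*2 = 26)
(3*(A - 1))*z(-4, -8) + 49390 = (3*(26 - 1))*(2 - 8) + 49390 = (3*25)*(-6) + 49390 = 75*(-6) + 49390 = -450 + 49390 = 48940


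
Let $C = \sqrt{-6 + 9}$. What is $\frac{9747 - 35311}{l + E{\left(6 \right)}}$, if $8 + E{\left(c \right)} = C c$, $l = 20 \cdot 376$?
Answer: $- \frac{16003064}{4702503} + \frac{12782 \sqrt{3}}{4702503} \approx -3.3984$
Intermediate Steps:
$C = \sqrt{3} \approx 1.732$
$l = 7520$
$E{\left(c \right)} = -8 + c \sqrt{3}$ ($E{\left(c \right)} = -8 + \sqrt{3} c = -8 + c \sqrt{3}$)
$\frac{9747 - 35311}{l + E{\left(6 \right)}} = \frac{9747 - 35311}{7520 - \left(8 - 6 \sqrt{3}\right)} = - \frac{25564}{7512 + 6 \sqrt{3}}$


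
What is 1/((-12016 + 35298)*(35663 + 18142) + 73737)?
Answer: 1/1252761747 ≈ 7.9824e-10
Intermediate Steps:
1/((-12016 + 35298)*(35663 + 18142) + 73737) = 1/(23282*53805 + 73737) = 1/(1252688010 + 73737) = 1/1252761747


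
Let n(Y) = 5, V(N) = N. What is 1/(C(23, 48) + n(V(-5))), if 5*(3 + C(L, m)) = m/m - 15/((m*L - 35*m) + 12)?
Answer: 940/2073 ≈ 0.45345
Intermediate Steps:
C(L, m) = -14/5 - 3/(12 - 35*m + L*m) (C(L, m) = -3 + (m/m - 15/((m*L - 35*m) + 12))/5 = -3 + (1 - 15/((L*m - 35*m) + 12))/5 = -3 + (1 - 15/((-35*m + L*m) + 12))/5 = -3 + (1 - 15/(12 - 35*m + L*m))/5 = -3 + (⅕ - 3/(12 - 35*m + L*m)) = -14/5 - 3/(12 - 35*m + L*m))
1/(C(23, 48) + n(V(-5))) = 1/((-183 + 490*48 - 14*23*48)/(5*(12 - 35*48 + 23*48)) + 5) = 1/((-183 + 23520 - 15456)/(5*(12 - 1680 + 1104)) + 5) = 1/((⅕)*7881/(-564) + 5) = 1/((⅕)*(-1/564)*7881 + 5) = 1/(-2627/940 + 5) = 1/(2073/940) = 940/2073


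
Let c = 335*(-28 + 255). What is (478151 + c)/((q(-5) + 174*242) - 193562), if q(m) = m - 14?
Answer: -184732/50491 ≈ -3.6587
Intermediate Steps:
q(m) = -14 + m
c = 76045 (c = 335*227 = 76045)
(478151 + c)/((q(-5) + 174*242) - 193562) = (478151 + 76045)/(((-14 - 5) + 174*242) - 193562) = 554196/((-19 + 42108) - 193562) = 554196/(42089 - 193562) = 554196/(-151473) = 554196*(-1/151473) = -184732/50491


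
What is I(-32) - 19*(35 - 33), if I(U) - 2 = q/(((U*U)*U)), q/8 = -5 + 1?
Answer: -36863/1024 ≈ -35.999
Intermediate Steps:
q = -32 (q = 8*(-5 + 1) = 8*(-4) = -32)
I(U) = 2 - 32/U**3
I(-32) - 19*(35 - 33) = (2 - 32/(-32)**3) - 19*(35 - 33) = (2 - 32*(-1/32768)) - 19*2 = (2 + 1/1024) - 38 = 2049/1024 - 38 = -36863/1024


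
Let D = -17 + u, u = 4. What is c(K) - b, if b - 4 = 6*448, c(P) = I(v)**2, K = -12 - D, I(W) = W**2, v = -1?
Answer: -2691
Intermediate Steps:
D = -13 (D = -17 + 4 = -13)
K = 1 (K = -12 - 1*(-13) = -12 + 13 = 1)
c(P) = 1 (c(P) = ((-1)**2)**2 = 1**2 = 1)
b = 2692 (b = 4 + 6*448 = 4 + 2688 = 2692)
c(K) - b = 1 - 1*2692 = 1 - 2692 = -2691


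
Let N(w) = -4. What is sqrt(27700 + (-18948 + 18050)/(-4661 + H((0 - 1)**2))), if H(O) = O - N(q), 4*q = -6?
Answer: sqrt(37530880518)/1164 ≈ 166.43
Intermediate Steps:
q = -3/2 (q = (1/4)*(-6) = -3/2 ≈ -1.5000)
H(O) = 4 + O (H(O) = O - 1*(-4) = O + 4 = 4 + O)
sqrt(27700 + (-18948 + 18050)/(-4661 + H((0 - 1)**2))) = sqrt(27700 + (-18948 + 18050)/(-4661 + (4 + (0 - 1)**2))) = sqrt(27700 - 898/(-4661 + (4 + (-1)**2))) = sqrt(27700 - 898/(-4661 + (4 + 1))) = sqrt(27700 - 898/(-4661 + 5)) = sqrt(27700 - 898/(-4656)) = sqrt(27700 - 898*(-1/4656)) = sqrt(27700 + 449/2328) = sqrt(64486049/2328) = sqrt(37530880518)/1164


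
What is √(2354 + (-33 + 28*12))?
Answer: √2657 ≈ 51.546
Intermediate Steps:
√(2354 + (-33 + 28*12)) = √(2354 + (-33 + 336)) = √(2354 + 303) = √2657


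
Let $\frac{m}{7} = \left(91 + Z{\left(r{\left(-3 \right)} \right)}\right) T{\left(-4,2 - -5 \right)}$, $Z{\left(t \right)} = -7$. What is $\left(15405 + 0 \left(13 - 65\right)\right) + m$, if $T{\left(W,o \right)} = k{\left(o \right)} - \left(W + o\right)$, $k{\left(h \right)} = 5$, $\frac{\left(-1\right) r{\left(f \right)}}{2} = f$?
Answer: $16581$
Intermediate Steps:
$r{\left(f \right)} = - 2 f$
$T{\left(W,o \right)} = 5 - W - o$ ($T{\left(W,o \right)} = 5 - \left(W + o\right) = 5 - W - o$)
$m = 1176$ ($m = 7 \left(91 - 7\right) \left(5 - -4 - \left(2 - -5\right)\right) = 7 \cdot 84 \left(5 + 4 - \left(2 + 5\right)\right) = 7 \cdot 84 \left(5 + 4 - 7\right) = 7 \cdot 84 \cdot 2 = 7 \cdot 168 = 1176$)
$\left(15405 + 0 \left(13 - 65\right)\right) + m = \left(15405 + 0 \left(13 - 65\right)\right) + 1176 = \left(15405 + 0 \left(-52\right)\right) + 1176 = \left(15405 + 0\right) + 1176 = 15405 + 1176 = 16581$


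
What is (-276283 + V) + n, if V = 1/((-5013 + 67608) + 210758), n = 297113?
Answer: 5693942991/273353 ≈ 20830.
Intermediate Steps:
V = 1/273353 (V = 1/(62595 + 210758) = 1/273353 ≈ 3.6583e-6)
(-276283 + V) + n = (-276283 + 1/273353) + 297113 = -75522786898/273353 + 297113 = 5693942991/273353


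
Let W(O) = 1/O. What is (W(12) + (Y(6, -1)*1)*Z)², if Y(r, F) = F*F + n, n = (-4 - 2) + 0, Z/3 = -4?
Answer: 519841/144 ≈ 3610.0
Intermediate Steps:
Z = -12 (Z = 3*(-4) = -12)
n = -6 (n = -6 + 0 = -6)
Y(r, F) = -6 + F² (Y(r, F) = F*F - 6 = F² - 6 = -6 + F²)
(W(12) + (Y(6, -1)*1)*Z)² = (1/12 + ((-6 + (-1)²)*1)*(-12))² = (1/12 + ((-6 + 1)*1)*(-12))² = (1/12 - 5*1*(-12))² = (1/12 - 5*(-12))² = (1/12 + 60)² = (721/12)² = 519841/144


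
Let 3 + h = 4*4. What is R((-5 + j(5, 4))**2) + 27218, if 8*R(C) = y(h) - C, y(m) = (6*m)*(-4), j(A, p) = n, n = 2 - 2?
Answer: 217407/8 ≈ 27176.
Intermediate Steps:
n = 0
j(A, p) = 0
h = 13 (h = -3 + 4*4 = -3 + 16 = 13)
y(m) = -24*m
R(C) = -39 - C/8 (R(C) = (-24*13 - C)/8 = (-312 - C)/8 = -39 - C/8)
R((-5 + j(5, 4))**2) + 27218 = (-39 - (-5 + 0)**2/8) + 27218 = (-39 - 1/8*(-5)**2) + 27218 = (-39 - 1/8*25) + 27218 = (-39 - 25/8) + 27218 = -337/8 + 27218 = 217407/8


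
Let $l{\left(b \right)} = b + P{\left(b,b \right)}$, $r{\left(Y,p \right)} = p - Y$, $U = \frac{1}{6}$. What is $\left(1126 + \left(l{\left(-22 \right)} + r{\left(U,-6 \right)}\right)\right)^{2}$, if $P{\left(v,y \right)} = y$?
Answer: $\frac{41667025}{36} \approx 1.1574 \cdot 10^{6}$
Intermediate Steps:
$U = \frac{1}{6} \approx 0.16667$
$l{\left(b \right)} = 2 b$ ($l{\left(b \right)} = b + b = 2 b$)
$\left(1126 + \left(l{\left(-22 \right)} + r{\left(U,-6 \right)}\right)\right)^{2} = \left(1126 + \left(2 \left(-22\right) - \frac{37}{6}\right)\right)^{2} = \left(1126 - \frac{301}{6}\right)^{2} = \left(\frac{6455}{6}\right)^{2} = \frac{41667025}{36}$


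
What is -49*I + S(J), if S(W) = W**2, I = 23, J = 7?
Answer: -1078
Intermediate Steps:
-49*I + S(J) = -49*23 + 7**2 = -1127 + 49 = -1078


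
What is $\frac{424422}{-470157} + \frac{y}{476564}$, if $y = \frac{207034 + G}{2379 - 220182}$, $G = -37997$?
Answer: $- \frac{1334964819612401}{1478815712698668} \approx -0.90273$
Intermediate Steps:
$y = - \frac{169037}{217803}$ ($y = \frac{207034 - 37997}{2379 - 220182} = \frac{169037}{-217803} = 169037 \left(- \frac{1}{217803}\right) = - \frac{169037}{217803} \approx -0.7761$)
$\frac{424422}{-470157} + \frac{y}{476564} = \frac{424422}{-470157} - \frac{169037}{217803 \cdot 476564} = 424422 \left(- \frac{1}{470157}\right) - \frac{15367}{9436097172} = - \frac{141474}{156719} - \frac{15367}{9436097172} = - \frac{1334964819612401}{1478815712698668}$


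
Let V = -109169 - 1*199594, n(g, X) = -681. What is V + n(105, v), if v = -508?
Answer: -309444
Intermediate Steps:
V = -308763 (V = -109169 - 199594 = -308763)
V + n(105, v) = -308763 - 681 = -309444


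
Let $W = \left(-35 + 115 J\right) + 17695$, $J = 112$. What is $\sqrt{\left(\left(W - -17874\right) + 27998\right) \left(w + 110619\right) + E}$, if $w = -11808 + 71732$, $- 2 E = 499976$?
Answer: $24 \sqrt{22623753} \approx 1.1415 \cdot 10^{5}$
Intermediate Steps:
$E = -249988$ ($E = \left(- \frac{1}{2}\right) 499976 = -249988$)
$w = 59924$
$W = 30540$ ($W = \left(-35 + 115 \cdot 112\right) + 17695 = \left(-35 + 12880\right) + 17695 = 12845 + 17695 = 30540$)
$\sqrt{\left(\left(W - -17874\right) + 27998\right) \left(w + 110619\right) + E} = \sqrt{\left(\left(30540 - -17874\right) + 27998\right) \left(59924 + 110619\right) - 249988} = \sqrt{\left(\left(30540 + 17874\right) + 27998\right) 170543 - 249988} = \sqrt{\left(48414 + 27998\right) 170543 - 249988} = \sqrt{76412 \cdot 170543 - 249988} = \sqrt{13031531716 - 249988} = \sqrt{13031281728} = 24 \sqrt{22623753}$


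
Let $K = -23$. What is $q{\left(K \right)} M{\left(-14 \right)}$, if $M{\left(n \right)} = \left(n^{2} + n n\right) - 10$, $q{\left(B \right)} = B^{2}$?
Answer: $202078$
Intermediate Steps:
$M{\left(n \right)} = -10 + 2 n^{2}$ ($M{\left(n \right)} = \left(n^{2} + n^{2}\right) - 10 = 2 n^{2} - 10 = -10 + 2 n^{2}$)
$q{\left(K \right)} M{\left(-14 \right)} = \left(-23\right)^{2} \left(-10 + 2 \left(-14\right)^{2}\right) = 529 \left(-10 + 2 \cdot 196\right) = 529 \left(-10 + 392\right) = 529 \cdot 382 = 202078$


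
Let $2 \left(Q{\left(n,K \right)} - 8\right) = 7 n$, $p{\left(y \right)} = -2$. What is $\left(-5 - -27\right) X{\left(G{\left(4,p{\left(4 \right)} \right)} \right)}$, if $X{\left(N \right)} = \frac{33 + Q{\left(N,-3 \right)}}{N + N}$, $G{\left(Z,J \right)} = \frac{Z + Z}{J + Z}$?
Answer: $\frac{605}{4} \approx 151.25$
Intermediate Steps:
$Q{\left(n,K \right)} = 8 + \frac{7 n}{2}$
$G{\left(Z,J \right)} = \frac{2 Z}{J + Z}$
$X{\left(N \right)} = \frac{41 + \frac{7 N}{2}}{2 N}$ ($X{\left(N \right)} = \frac{33 + \left(8 + \frac{7 N}{2}\right)}{N + N} = \frac{41 + \frac{7 N}{2}}{2 N}$)
$\left(-5 - -27\right) X{\left(G{\left(4,p{\left(4 \right)} \right)} \right)} = \left(-5 - -27\right) \frac{82 + 7 \cdot 2 \cdot 4 \frac{1}{-2 + 4}}{4 \cdot 2 \cdot 4 \frac{1}{-2 + 4}} = \left(-5 + 27\right) \frac{82 + 7 \cdot 2 \cdot 4 \cdot \frac{1}{2}}{4 \cdot 2 \cdot 4 \cdot \frac{1}{2}} = 22 \frac{82 + 7 \cdot 2 \cdot 4 \cdot \frac{1}{2}}{4 \cdot 2 \cdot 4 \cdot \frac{1}{2}} = 22 \frac{82 + 7 \cdot 4}{4 \cdot 4} = 22 \cdot \frac{1}{4} \cdot \frac{1}{4} \left(82 + 28\right) = 22 \cdot \frac{1}{4} \cdot \frac{1}{4} \cdot 110 = 22 \cdot \frac{55}{8} = \frac{605}{4}$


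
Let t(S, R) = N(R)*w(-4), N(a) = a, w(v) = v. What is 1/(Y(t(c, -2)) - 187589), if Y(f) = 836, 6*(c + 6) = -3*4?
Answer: -1/186753 ≈ -5.3547e-6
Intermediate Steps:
c = -8 (c = -6 + (-3*4)/6 = -6 + (1/6)*(-12) = -6 - 2 = -8)
t(S, R) = -4*R (t(S, R) = R*(-4) = -4*R)
1/(Y(t(c, -2)) - 187589) = 1/(836 - 187589) = 1/(-186753) = -1/186753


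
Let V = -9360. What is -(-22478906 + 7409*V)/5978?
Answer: 45913573/2989 ≈ 15361.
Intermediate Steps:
-(-22478906 + 7409*V)/5978 = -7409/(1/(-9360 - 3034))/5978 = -7409/(1/(-12394))*(1/5978) = -7409/(-1/12394)*(1/5978) = -7409*(-12394)*(1/5978) = 91827146*(1/5978) = 45913573/2989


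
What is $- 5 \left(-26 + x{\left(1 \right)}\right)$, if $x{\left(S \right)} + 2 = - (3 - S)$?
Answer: $150$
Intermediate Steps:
$x{\left(S \right)} = -5 + S$ ($x{\left(S \right)} = -2 - \left(3 - S\right) = -2 + \left(-3 + S\right) = -5 + S$)
$- 5 \left(-26 + x{\left(1 \right)}\right) = - 5 \left(-26 + \left(-5 + 1\right)\right) = - 5 \left(-26 - 4\right) = \left(-5\right) \left(-30\right) = 150$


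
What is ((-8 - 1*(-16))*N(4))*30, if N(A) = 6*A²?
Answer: 23040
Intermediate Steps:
((-8 - 1*(-16))*N(4))*30 = ((-8 - 1*(-16))*(6*4²))*30 = ((-8 + 16)*(6*16))*30 = (8*96)*30 = 768*30 = 23040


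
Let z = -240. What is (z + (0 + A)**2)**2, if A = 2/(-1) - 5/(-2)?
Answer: 919681/16 ≈ 57480.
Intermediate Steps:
A = 1/2 (A = 2*(-1) - 5*(-1/2) = -2 + 5/2 = 1/2 ≈ 0.50000)
(z + (0 + A)**2)**2 = (-240 + (0 + 1/2)**2)**2 = (-240 + (1/2)**2)**2 = (-240 + 1/4)**2 = (-959/4)**2 = 919681/16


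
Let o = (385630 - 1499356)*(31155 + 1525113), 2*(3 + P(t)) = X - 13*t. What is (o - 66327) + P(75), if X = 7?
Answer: -1733256201382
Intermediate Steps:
P(t) = 1/2 - 13*t/2 (P(t) = -3 + (7 - 13*t)/2 = -3 + (7/2 - 13*t/2) = 1/2 - 13*t/2)
o = -1733256134568 (o = -1113726*1556268 = -1733256134568)
(o - 66327) + P(75) = (-1733256134568 - 66327) + (1/2 - 13/2*75) = -1733256200895 + (1/2 - 975/2) = -1733256200895 - 487 = -1733256201382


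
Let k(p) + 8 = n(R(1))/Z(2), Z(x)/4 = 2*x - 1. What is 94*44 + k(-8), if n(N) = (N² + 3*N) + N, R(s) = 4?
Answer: 12392/3 ≈ 4130.7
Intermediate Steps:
Z(x) = -4 + 8*x (Z(x) = 4*(2*x - 1) = 4*(-1 + 2*x) = -4 + 8*x)
n(N) = N² + 4*N
k(p) = -16/3 (k(p) = -8 + (4*(4 + 4))/(-4 + 8*2) = -8 + (4*8)/(-4 + 16) = -8 + 32/12 = -8 + 32*(1/12) = -8 + 8/3 = -16/3)
94*44 + k(-8) = 94*44 - 16/3 = 4136 - 16/3 = 12392/3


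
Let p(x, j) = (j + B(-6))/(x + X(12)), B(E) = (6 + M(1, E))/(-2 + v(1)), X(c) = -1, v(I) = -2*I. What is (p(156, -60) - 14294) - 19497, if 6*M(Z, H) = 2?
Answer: -62851999/1860 ≈ -33791.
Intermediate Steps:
M(Z, H) = ⅓ (M(Z, H) = (⅙)*2 = ⅓)
B(E) = -19/12 (B(E) = (6 + ⅓)/(-2 - 2*1) = 19/(3*(-2 - 2)) = (19/3)/(-4) = (19/3)*(-¼) = -19/12)
p(x, j) = (-19/12 + j)/(-1 + x) (p(x, j) = (j - 19/12)/(x - 1) = (-19/12 + j)/(-1 + x))
(p(156, -60) - 14294) - 19497 = ((-19/12 - 60)/(-1 + 156) - 14294) - 19497 = (-739/12/155 - 14294) - 19497 = ((1/155)*(-739/12) - 14294) - 19497 = (-739/1860 - 14294) - 19497 = -26587579/1860 - 19497 = -62851999/1860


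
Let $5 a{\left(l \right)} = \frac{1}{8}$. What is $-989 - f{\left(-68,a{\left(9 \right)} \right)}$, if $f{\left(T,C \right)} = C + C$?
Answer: $- \frac{19781}{20} \approx -989.05$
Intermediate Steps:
$a{\left(l \right)} = \frac{1}{40}$ ($a{\left(l \right)} = \frac{1}{5 \cdot 8} = \frac{1}{5} \cdot \frac{1}{8} = \frac{1}{40}$)
$f{\left(T,C \right)} = 2 C$
$-989 - f{\left(-68,a{\left(9 \right)} \right)} = -989 - 2 \cdot \frac{1}{40} = -989 - \frac{1}{20} = - \frac{19781}{20}$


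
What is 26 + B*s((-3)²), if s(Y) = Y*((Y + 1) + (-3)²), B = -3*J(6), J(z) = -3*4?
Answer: 6182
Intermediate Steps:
J(z) = -12
B = 36 (B = -3*(-12) = 36)
s(Y) = Y*(10 + Y) (s(Y) = Y*((1 + Y) + 9) = Y*(10 + Y))
26 + B*s((-3)²) = 26 + 36*((-3)²*(10 + (-3)²)) = 26 + 36*(9*(10 + 9)) = 26 + 36*(9*19) = 26 + 36*171 = 26 + 6156 = 6182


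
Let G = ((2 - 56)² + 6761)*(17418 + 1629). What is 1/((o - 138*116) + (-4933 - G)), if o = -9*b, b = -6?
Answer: -1/184338706 ≈ -5.4248e-9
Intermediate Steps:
o = 54 (o = -9*(-6) = 54)
G = 184317819 (G = ((-54)² + 6761)*19047 = (2916 + 6761)*19047 = 9677*19047 = 184317819)
1/((o - 138*116) + (-4933 - G)) = 1/((54 - 138*116) + (-4933 - 1*184317819)) = 1/((54 - 16008) + (-4933 - 184317819)) = 1/(-15954 - 184322752) = 1/(-184338706) = -1/184338706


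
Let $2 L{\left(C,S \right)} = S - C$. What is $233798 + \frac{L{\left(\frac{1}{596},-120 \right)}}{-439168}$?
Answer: $\frac{122390507347809}{523488256} \approx 2.338 \cdot 10^{5}$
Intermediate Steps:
$L{\left(C,S \right)} = \frac{S}{2} - \frac{C}{2}$ ($L{\left(C,S \right)} = \frac{S - C}{2} = \frac{S}{2} - \frac{C}{2}$)
$233798 + \frac{L{\left(\frac{1}{596},-120 \right)}}{-439168} = 233798 + \frac{\frac{1}{2} \left(-120\right) - \frac{1}{2 \cdot 596}}{-439168} = 233798 + \left(-60 - \frac{1}{1192}\right) \left(- \frac{1}{439168}\right) = 233798 - - \frac{71521}{523488256} = 233798 + \frac{71521}{523488256} = \frac{122390507347809}{523488256}$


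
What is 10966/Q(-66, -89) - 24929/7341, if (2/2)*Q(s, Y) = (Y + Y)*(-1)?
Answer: 38032022/653349 ≈ 58.211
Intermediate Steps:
Q(s, Y) = -2*Y (Q(s, Y) = (Y + Y)*(-1) = (2*Y)*(-1) = -2*Y)
10966/Q(-66, -89) - 24929/7341 = 10966/((-2*(-89))) - 24929/7341 = 10966/178 - 24929*1/7341 = 10966*(1/178) - 24929/7341 = 5483/89 - 24929/7341 = 38032022/653349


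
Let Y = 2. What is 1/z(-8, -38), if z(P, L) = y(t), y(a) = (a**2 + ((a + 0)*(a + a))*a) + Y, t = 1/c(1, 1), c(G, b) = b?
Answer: 1/5 ≈ 0.20000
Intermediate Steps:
t = 1 (t = 1/1 = 1)
y(a) = 2 + a**2 + 2*a**3 (y(a) = (a**2 + ((a + 0)*(a + a))*a) + 2 = (a**2 + (a*(2*a))*a) + 2 = (a**2 + (2*a**2)*a) + 2 = (a**2 + 2*a**3) + 2 = 2 + a**2 + 2*a**3)
z(P, L) = 5 (z(P, L) = 2 + 1**2 + 2*1**3 = 2 + 1 + 2*1 = 2 + 1 + 2 = 5)
1/z(-8, -38) = 1/5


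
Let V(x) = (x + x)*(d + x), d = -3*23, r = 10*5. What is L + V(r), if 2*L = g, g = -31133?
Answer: -34933/2 ≈ -17467.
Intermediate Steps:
r = 50
d = -69
V(x) = 2*x*(-69 + x) (V(x) = (x + x)*(-69 + x) = (2*x)*(-69 + x) = 2*x*(-69 + x))
L = -31133/2 (L = (1/2)*(-31133) = -31133/2 ≈ -15567.)
L + V(r) = -31133/2 + 2*50*(-69 + 50) = -31133/2 + 2*50*(-19) = -31133/2 - 1900 = -34933/2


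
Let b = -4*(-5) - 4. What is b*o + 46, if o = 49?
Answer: 830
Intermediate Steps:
b = 16 (b = 20 - 4 = 16)
b*o + 46 = 16*49 + 46 = 784 + 46 = 830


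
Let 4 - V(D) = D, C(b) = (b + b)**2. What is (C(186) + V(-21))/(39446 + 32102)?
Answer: 138409/71548 ≈ 1.9345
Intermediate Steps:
C(b) = 4*b**2 (C(b) = (2*b)**2 = 4*b**2)
V(D) = 4 - D
(C(186) + V(-21))/(39446 + 32102) = (4*186**2 + (4 - 1*(-21)))/(39446 + 32102) = (4*34596 + (4 + 21))/71548 = (138384 + 25)*(1/71548) = 138409*(1/71548) = 138409/71548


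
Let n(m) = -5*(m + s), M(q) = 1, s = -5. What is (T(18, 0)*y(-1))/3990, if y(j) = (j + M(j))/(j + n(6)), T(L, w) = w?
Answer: 0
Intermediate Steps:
n(m) = 25 - 5*m (n(m) = -5*(m - 5) = -5*(-5 + m) = 25 - 5*m)
y(j) = (1 + j)/(-5 + j) (y(j) = (j + 1)/(j + (25 - 5*6)) = (1 + j)/(j + (25 - 30)) = (1 + j)/(j - 5) = (1 + j)/(-5 + j))
(T(18, 0)*y(-1))/3990 = (0*((1 - 1)/(-5 - 1)))/3990 = (0*(0/(-6)))*(1/3990) = (0*(-1/6*0))*(1/3990) = (0*0)*(1/3990) = 0*(1/3990) = 0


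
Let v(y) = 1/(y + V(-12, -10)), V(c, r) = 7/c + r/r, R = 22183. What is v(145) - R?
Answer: -38709323/1745 ≈ -22183.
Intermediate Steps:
V(c, r) = 1 + 7/c (V(c, r) = 7/c + 1 = 1 + 7/c)
v(y) = 1/(5/12 + y) (v(y) = 1/(y + (7 - 12)/(-12)) = 1/(y - 1/12*(-5)) = 1/(y + 5/12) = 1/(5/12 + y))
v(145) - R = 12/(5 + 12*145) - 1*22183 = 12/(5 + 1740) - 22183 = 12/1745 - 22183 = -38709323/1745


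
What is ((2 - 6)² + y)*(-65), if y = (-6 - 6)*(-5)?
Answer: -4940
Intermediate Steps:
y = 60 (y = -12*(-5) = 60)
((2 - 6)² + y)*(-65) = ((2 - 6)² + 60)*(-65) = ((-4)² + 60)*(-65) = (16 + 60)*(-65) = 76*(-65) = -4940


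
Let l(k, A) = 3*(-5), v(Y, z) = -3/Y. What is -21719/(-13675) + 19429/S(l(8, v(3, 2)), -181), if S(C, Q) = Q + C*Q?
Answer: 320727521/34652450 ≈ 9.2556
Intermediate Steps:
l(k, A) = -15
-21719/(-13675) + 19429/S(l(8, v(3, 2)), -181) = -21719/(-13675) + 19429/((-181*(1 - 15))) = -21719*(-1/13675) + 19429/((-181*(-14))) = 21719/13675 + 19429/2534 = 320727521/34652450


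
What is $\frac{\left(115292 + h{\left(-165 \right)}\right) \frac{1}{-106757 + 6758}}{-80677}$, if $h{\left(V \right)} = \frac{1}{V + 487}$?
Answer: $\frac{12374675}{865924474002} \approx 1.4291 \cdot 10^{-5}$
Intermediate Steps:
$h{\left(V \right)} = \frac{1}{487 + V}$
$\frac{\left(115292 + h{\left(-165 \right)}\right) \frac{1}{-106757 + 6758}}{-80677} = \frac{\left(115292 + \frac{1}{487 - 165}\right) \frac{1}{-106757 + 6758}}{-80677} = \frac{115292 + \frac{1}{322}}{-99999} \left(- \frac{1}{80677}\right) = \left(115292 + \frac{1}{322}\right) \left(- \frac{1}{99999}\right) \left(- \frac{1}{80677}\right) = \frac{37124025}{322} \left(- \frac{1}{99999}\right) \left(- \frac{1}{80677}\right) = \left(- \frac{12374675}{10733226}\right) \left(- \frac{1}{80677}\right) = \frac{12374675}{865924474002}$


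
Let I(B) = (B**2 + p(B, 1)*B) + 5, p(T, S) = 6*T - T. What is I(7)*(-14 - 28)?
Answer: -12558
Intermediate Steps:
p(T, S) = 5*T
I(B) = 5 + 6*B**2 (I(B) = (B**2 + (5*B)*B) + 5 = (B**2 + 5*B**2) + 5 = 6*B**2 + 5 = 5 + 6*B**2)
I(7)*(-14 - 28) = (5 + 6*7**2)*(-14 - 28) = (5 + 6*49)*(-42) = (5 + 294)*(-42) = 299*(-42) = -12558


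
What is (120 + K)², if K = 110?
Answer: 52900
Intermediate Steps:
(120 + K)² = (120 + 110)² = 230² = 52900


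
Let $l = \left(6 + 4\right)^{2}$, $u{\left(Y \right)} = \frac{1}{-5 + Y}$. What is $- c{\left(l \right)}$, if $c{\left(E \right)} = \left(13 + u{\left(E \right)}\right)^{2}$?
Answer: $- \frac{1527696}{9025} \approx -169.27$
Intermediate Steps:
$l = 100$ ($l = 10^{2} = 100$)
$c{\left(E \right)} = \left(13 + \frac{1}{-5 + E}\right)^{2}$
$- c{\left(l \right)} = - \frac{\left(-64 + 13 \cdot 100\right)^{2}}{\left(-5 + 100\right)^{2}} = - \frac{\left(-64 + 1300\right)^{2}}{9025} = - \frac{1236^{2}}{9025} = - \frac{1527696}{9025}$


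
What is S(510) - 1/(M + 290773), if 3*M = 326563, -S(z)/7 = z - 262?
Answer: -2081259155/1198882 ≈ -1736.0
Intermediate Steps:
S(z) = 1834 - 7*z (S(z) = -7*(z - 262) = -7*(-262 + z) = 1834 - 7*z)
M = 326563/3 (M = (1/3)*326563 = 326563/3 ≈ 1.0885e+5)
S(510) - 1/(M + 290773) = (1834 - 7*510) - 1/(326563/3 + 290773) = (1834 - 3570) - 1/1198882/3 = -1736 - 1*3/1198882 = -1736 - 3/1198882 = -2081259155/1198882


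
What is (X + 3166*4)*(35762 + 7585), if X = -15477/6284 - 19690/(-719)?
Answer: 2485128510297927/4518196 ≈ 5.5003e+8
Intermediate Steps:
X = 112603997/4518196 (X = -15477*1/6284 - 19690*(-1/719) = -15477/6284 + 19690/719 = 112603997/4518196 ≈ 24.922)
(X + 3166*4)*(35762 + 7585) = (112603997/4518196 + 3166*4)*(35762 + 7585) = (112603997/4518196 + 12664)*43347 = (57331038141/4518196)*43347 = 2485128510297927/4518196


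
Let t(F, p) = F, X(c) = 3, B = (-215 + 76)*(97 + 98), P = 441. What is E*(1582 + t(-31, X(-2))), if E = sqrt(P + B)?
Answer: 3102*I*sqrt(6666) ≈ 2.5326e+5*I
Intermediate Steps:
B = -27105 (B = -139*195 = -27105)
E = 2*I*sqrt(6666) (E = sqrt(441 - 27105) = sqrt(-26664) = 2*I*sqrt(6666) ≈ 163.29*I)
E*(1582 + t(-31, X(-2))) = (2*I*sqrt(6666))*(1582 - 31) = (2*I*sqrt(6666))*1551 = 3102*I*sqrt(6666)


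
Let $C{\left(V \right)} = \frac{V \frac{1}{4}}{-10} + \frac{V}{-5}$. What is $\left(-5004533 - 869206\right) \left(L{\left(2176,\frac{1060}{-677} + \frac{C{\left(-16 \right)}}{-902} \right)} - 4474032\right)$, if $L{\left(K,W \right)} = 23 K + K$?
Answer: $25972546100112$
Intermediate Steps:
$C{\left(V \right)} = - \frac{9 V}{40}$ ($C{\left(V \right)} = V \frac{1}{4} \left(- \frac{1}{10}\right) + V \left(- \frac{1}{5}\right) = \frac{V}{4} \left(- \frac{1}{10}\right) - \frac{V}{5} = - \frac{V}{40} - \frac{V}{5} = - \frac{9 V}{40}$)
$L{\left(K,W \right)} = 24 K$
$\left(-5004533 - 869206\right) \left(L{\left(2176,\frac{1060}{-677} + \frac{C{\left(-16 \right)}}{-902} \right)} - 4474032\right) = \left(-5004533 - 869206\right) \left(24 \cdot 2176 - 4474032\right) = - 5873739 \left(52224 - 4474032\right) = \left(-5873739\right) \left(-4421808\right) = 25972546100112$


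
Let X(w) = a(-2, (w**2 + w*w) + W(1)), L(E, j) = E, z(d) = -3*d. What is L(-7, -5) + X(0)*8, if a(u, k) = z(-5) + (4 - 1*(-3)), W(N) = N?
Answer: 169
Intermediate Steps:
a(u, k) = 22 (a(u, k) = -3*(-5) + (4 - 1*(-3)) = 15 + (4 + 3) = 15 + 7 = 22)
X(w) = 22
L(-7, -5) + X(0)*8 = -7 + 22*8 = -7 + 176 = 169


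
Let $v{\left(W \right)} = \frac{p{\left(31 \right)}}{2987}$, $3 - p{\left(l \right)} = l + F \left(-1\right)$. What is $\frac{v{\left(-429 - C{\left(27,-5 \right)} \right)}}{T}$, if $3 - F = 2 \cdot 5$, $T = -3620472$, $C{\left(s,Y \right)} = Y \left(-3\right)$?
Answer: $\frac{35}{10814349864} \approx 3.2364 \cdot 10^{-9}$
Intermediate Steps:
$C{\left(s,Y \right)} = - 3 Y$
$F = -7$ ($F = 3 - 2 \cdot 5 = 3 - 10 = -7$)
$p{\left(l \right)} = -4 - l$ ($p{\left(l \right)} = 3 - \left(l - -7\right) = 3 - \left(l + 7\right) = 3 - \left(7 + l\right) = -4 - l$)
$v{\left(W \right)} = - \frac{35}{2987}$ ($v{\left(W \right)} = \frac{-4 - 31}{2987} = \left(-4 - 31\right) \frac{1}{2987} = \left(-35\right) \frac{1}{2987} = - \frac{35}{2987}$)
$\frac{v{\left(-429 - C{\left(27,-5 \right)} \right)}}{T} = - \frac{35}{2987 \left(-3620472\right)} = \left(- \frac{35}{2987}\right) \left(- \frac{1}{3620472}\right) = \frac{35}{10814349864}$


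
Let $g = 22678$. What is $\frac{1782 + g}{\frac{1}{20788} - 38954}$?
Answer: $- \frac{508474480}{809775751} \approx -0.62792$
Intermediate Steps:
$\frac{1782 + g}{\frac{1}{20788} - 38954} = \frac{1782 + 22678}{\frac{1}{20788} - 38954} = \frac{24460}{\frac{1}{20788} - 38954} = \frac{24460}{- \frac{809775751}{20788}} = 24460 \left(- \frac{20788}{809775751}\right) = - \frac{508474480}{809775751}$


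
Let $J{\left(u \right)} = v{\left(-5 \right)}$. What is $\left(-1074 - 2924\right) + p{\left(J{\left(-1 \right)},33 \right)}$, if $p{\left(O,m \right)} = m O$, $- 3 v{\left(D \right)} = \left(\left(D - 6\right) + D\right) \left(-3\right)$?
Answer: $-4526$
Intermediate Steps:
$v{\left(D \right)} = -6 + 2 D$ ($v{\left(D \right)} = - \frac{\left(\left(D - 6\right) + D\right) \left(-3\right)}{3} = - \frac{\left(\left(-6 + D\right) + D\right) \left(-3\right)}{3} = - \frac{\left(-6 + 2 D\right) \left(-3\right)}{3} = - \frac{18 - 6 D}{3} = -6 + 2 D$)
$J{\left(u \right)} = -16$ ($J{\left(u \right)} = -6 + 2 \left(-5\right) = -6 - 10 = -16$)
$p{\left(O,m \right)} = O m$
$\left(-1074 - 2924\right) + p{\left(J{\left(-1 \right)},33 \right)} = \left(-1074 - 2924\right) - 528 = -3998 - 528 = -4526$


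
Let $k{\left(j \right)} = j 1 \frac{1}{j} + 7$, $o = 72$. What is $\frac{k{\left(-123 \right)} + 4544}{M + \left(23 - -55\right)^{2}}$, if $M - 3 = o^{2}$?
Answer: $\frac{4552}{11271} \approx 0.40387$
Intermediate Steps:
$k{\left(j \right)} = 8$ ($k{\left(j \right)} = \frac{j}{j} + 7 = 1 + 7 = 8$)
$M = 5187$ ($M = 3 + 72^{2} = 3 + 5184 = 5187$)
$\frac{k{\left(-123 \right)} + 4544}{M + \left(23 - -55\right)^{2}} = \frac{8 + 4544}{5187 + \left(23 - -55\right)^{2}} = \frac{4552}{5187 + \left(23 + 55\right)^{2}} = \frac{4552}{5187 + 78^{2}} = \frac{4552}{5187 + 6084} = \frac{4552}{11271}$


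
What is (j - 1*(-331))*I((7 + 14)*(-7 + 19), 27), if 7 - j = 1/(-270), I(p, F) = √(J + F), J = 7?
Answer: 91261*√34/270 ≈ 1970.9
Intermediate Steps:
I(p, F) = √(7 + F)
j = 1891/270 (j = 7 - 1/(-270) = 7 - 1*(-1/270) = 7 + 1/270 = 1891/270 ≈ 7.0037)
(j - 1*(-331))*I((7 + 14)*(-7 + 19), 27) = (1891/270 - 1*(-331))*√(7 + 27) = (1891/270 + 331)*√34 = 91261*√34/270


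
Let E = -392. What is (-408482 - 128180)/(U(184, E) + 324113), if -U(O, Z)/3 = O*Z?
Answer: -536662/540497 ≈ -0.99290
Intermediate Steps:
U(O, Z) = -3*O*Z
(-408482 - 128180)/(U(184, E) + 324113) = (-408482 - 128180)/(-3*184*(-392) + 324113) = -536662/(216384 + 324113) = -536662/540497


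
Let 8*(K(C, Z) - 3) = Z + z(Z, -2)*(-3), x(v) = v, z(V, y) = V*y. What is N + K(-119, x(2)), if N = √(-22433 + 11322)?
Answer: 19/4 + I*√11111 ≈ 4.75 + 105.41*I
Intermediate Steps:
K(C, Z) = 3 + 7*Z/8 (K(C, Z) = 3 + (Z + (Z*(-2))*(-3))/8 = 3 + (Z - 2*Z*(-3))/8 = 3 + (Z + 6*Z)/8 = 3 + (7*Z)/8 = 3 + 7*Z/8)
N = I*√11111 (N = √(-11111) = I*√11111 ≈ 105.41*I)
N + K(-119, x(2)) = I*√11111 + (3 + (7/8)*2) = I*√11111 + (3 + 7/4) = I*√11111 + 19/4 = 19/4 + I*√11111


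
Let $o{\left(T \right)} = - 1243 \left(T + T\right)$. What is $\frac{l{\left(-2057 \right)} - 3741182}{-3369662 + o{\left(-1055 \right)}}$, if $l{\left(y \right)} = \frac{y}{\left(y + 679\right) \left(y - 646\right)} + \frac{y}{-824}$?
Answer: $\frac{337716363631813}{67425569566368} \approx 5.0087$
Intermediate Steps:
$o{\left(T \right)} = - 2486 T$ ($o{\left(T \right)} = - 1243 \cdot 2 T = - 2486 T$)
$l{\left(y \right)} = - \frac{y}{824} + \frac{y}{\left(-646 + y\right) \left(679 + y\right)}$ ($l{\left(y \right)} = \frac{y}{\left(679 + y\right) \left(-646 + y\right)} + y \left(- \frac{1}{824}\right) = \frac{y}{\left(-646 + y\right) \left(679 + y\right)} - \frac{y}{824} = - \frac{y}{824} + \frac{y}{\left(-646 + y\right) \left(679 + y\right)}$)
$\frac{l{\left(-2057 \right)} - 3741182}{-3369662 + o{\left(-1055 \right)}} = \frac{\frac{1}{824} \left(-2057\right) \frac{1}{-438634 + \left(-2057\right)^{2} + 33 \left(-2057\right)} \left(439458 - \left(-2057\right)^{2} - -67881\right) - 3741182}{-3369662 - -2622730} = \frac{\frac{1}{824} \left(-2057\right) \frac{1}{-438634 + 4231249 - 67881} \left(439458 - 4231249 + 67881\right) - 3741182}{-3369662 + 2622730} = \frac{\frac{1}{824} \left(-2057\right) \frac{1}{3724734} \left(439458 - 4231249 + 67881\right) - 3741182}{-746932} = \left(\frac{1}{824} \left(-2057\right) \frac{1}{3724734} \left(-3723910\right) - 3741182\right) \left(- \frac{1}{746932}\right) = \left(\frac{225296555}{90270024} - 3741182\right) \left(- \frac{1}{746932}\right) = \left(- \frac{337716363631813}{90270024}\right) \left(- \frac{1}{746932}\right) = \frac{337716363631813}{67425569566368}$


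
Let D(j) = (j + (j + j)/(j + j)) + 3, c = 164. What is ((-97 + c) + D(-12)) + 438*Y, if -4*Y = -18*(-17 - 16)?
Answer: -64984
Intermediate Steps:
D(j) = 4 + j (D(j) = (j + (2*j)/((2*j))) + 3 = (j + (2*j)*(1/(2*j))) + 3 = (j + 1) + 3 = (1 + j) + 3 = 4 + j)
Y = -297/2 (Y = -(-9)*(-17 - 16)/2 = -(-9)*(-33)/2 = -¼*594 = -297/2 ≈ -148.50)
((-97 + c) + D(-12)) + 438*Y = ((-97 + 164) + (4 - 12)) + 438*(-297/2) = (67 - 8) - 65043 = 59 - 65043 = -64984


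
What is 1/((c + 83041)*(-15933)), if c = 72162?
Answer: -1/2472849399 ≈ -4.0439e-10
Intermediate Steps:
1/((c + 83041)*(-15933)) = 1/((72162 + 83041)*(-15933)) = -1/15933/155203 = (1/155203)*(-1/15933) = -1/2472849399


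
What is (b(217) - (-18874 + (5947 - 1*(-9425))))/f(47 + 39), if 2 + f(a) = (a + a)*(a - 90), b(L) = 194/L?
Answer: -126688/24955 ≈ -5.0767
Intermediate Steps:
f(a) = -2 + 2*a*(-90 + a) (f(a) = -2 + (a + a)*(a - 90) = -2 + (2*a)*(-90 + a) = -2 + 2*a*(-90 + a))
(b(217) - (-18874 + (5947 - 1*(-9425))))/f(47 + 39) = (194/217 - (-18874 + (5947 - 1*(-9425))))/(-2 - 180*(47 + 39) + 2*(47 + 39)²) = (194*(1/217) - (-18874 + (5947 + 9425)))/(-2 - 180*86 + 2*86²) = (194/217 - (-18874 + 15372))/(-2 - 15480 + 2*7396) = (194/217 - 1*(-3502))/(-2 - 15480 + 14792) = (194/217 + 3502)/(-690) = (760128/217)*(-1/690) = -126688/24955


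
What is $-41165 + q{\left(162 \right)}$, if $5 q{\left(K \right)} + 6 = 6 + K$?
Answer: $- \frac{205663}{5} \approx -41133.0$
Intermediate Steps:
$q{\left(K \right)} = \frac{K}{5}$ ($q{\left(K \right)} = - \frac{6}{5} + \frac{6 + K}{5} = - \frac{6}{5} + \left(\frac{6}{5} + \frac{K}{5}\right) = \frac{K}{5}$)
$-41165 + q{\left(162 \right)} = -41165 + \frac{1}{5} \cdot 162 = -41165 + \frac{162}{5} = - \frac{205663}{5}$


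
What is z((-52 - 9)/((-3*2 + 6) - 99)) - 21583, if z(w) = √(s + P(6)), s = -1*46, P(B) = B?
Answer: -21583 + 2*I*√10 ≈ -21583.0 + 6.3246*I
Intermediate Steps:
s = -46
z(w) = 2*I*√10 (z(w) = √(-46 + 6) = √(-40) = 2*I*√10)
z((-52 - 9)/((-3*2 + 6) - 99)) - 21583 = 2*I*√10 - 21583 = -21583 + 2*I*√10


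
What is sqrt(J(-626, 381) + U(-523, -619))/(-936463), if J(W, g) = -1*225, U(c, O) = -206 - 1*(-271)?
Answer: -4*I*sqrt(10)/936463 ≈ -1.3507e-5*I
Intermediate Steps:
U(c, O) = 65 (U(c, O) = -206 + 271 = 65)
J(W, g) = -225
sqrt(J(-626, 381) + U(-523, -619))/(-936463) = sqrt(-225 + 65)/(-936463) = sqrt(-160)*(-1/936463) = (4*I*sqrt(10))*(-1/936463) = -4*I*sqrt(10)/936463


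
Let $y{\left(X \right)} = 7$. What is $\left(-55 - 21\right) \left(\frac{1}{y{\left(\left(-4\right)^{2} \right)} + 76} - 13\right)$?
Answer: $\frac{81928}{83} \approx 987.08$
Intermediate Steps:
$\left(-55 - 21\right) \left(\frac{1}{y{\left(\left(-4\right)^{2} \right)} + 76} - 13\right) = \left(-55 - 21\right) \left(\frac{1}{7 + 76} - 13\right) = \left(-55 - 21\right) \left(\frac{1}{83} - 13\right) = - 76 \left(\frac{1}{83} - 13\right) = \left(-76\right) \left(- \frac{1078}{83}\right) = \frac{81928}{83}$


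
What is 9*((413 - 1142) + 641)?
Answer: -792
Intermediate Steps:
9*((413 - 1142) + 641) = 9*(-729 + 641) = 9*(-88) = -792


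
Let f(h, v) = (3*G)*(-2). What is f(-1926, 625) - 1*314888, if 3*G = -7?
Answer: -314874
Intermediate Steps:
G = -7/3 (G = (1/3)*(-7) = -7/3 ≈ -2.3333)
f(h, v) = 14 (f(h, v) = (3*(-7/3))*(-2) = -7*(-2) = 14)
f(-1926, 625) - 1*314888 = 14 - 1*314888 = 14 - 314888 = -314874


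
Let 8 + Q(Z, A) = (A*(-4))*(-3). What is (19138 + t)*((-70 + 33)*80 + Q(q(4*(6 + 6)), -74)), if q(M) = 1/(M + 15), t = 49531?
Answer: -264787664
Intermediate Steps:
q(M) = 1/(15 + M)
Q(Z, A) = -8 + 12*A (Q(Z, A) = -8 + (A*(-4))*(-3) = -8 - 4*A*(-3) = -8 + 12*A)
(19138 + t)*((-70 + 33)*80 + Q(q(4*(6 + 6)), -74)) = (19138 + 49531)*((-70 + 33)*80 + (-8 + 12*(-74))) = 68669*(-37*80 + (-8 - 888)) = 68669*(-2960 - 896) = 68669*(-3856) = -264787664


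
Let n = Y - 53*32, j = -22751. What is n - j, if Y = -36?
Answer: 21019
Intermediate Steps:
n = -1732 (n = -36 - 53*32 = -36 - 1696 = -1732)
n - j = -1732 - 1*(-22751) = -1732 + 22751 = 21019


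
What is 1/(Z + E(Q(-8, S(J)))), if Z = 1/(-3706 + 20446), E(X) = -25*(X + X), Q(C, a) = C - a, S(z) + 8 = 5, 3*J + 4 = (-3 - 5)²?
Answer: 16740/4185001 ≈ 0.0040000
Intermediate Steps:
J = 20 (J = -4/3 + (-3 - 5)²/3 = -4/3 + (⅓)*(-8)² = -4/3 + (⅓)*64 = -4/3 + 64/3 = 20)
S(z) = -3 (S(z) = -8 + 5 = -3)
E(X) = -50*X
Z = 1/16740 ≈ 5.9737e-5
1/(Z + E(Q(-8, S(J)))) = 1/(1/16740 - 50*(-8 - 1*(-3))) = 1/(1/16740 - 50*(-8 + 3)) = 1/(1/16740 - 50*(-5)) = 1/(1/16740 + 250) = 1/(4185001/16740) = 16740/4185001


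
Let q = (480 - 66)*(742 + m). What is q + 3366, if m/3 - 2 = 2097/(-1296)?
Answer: 2488227/8 ≈ 3.1103e+5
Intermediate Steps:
m = 55/48 (m = 6 + 3*(2097/(-1296)) = 6 + 3*(2097*(-1/1296)) = 6 + 3*(-233/144) = 6 - 233/48 = 55/48 ≈ 1.1458)
q = 2461299/8 (q = (480 - 66)*(742 + 55/48) = 414*(35671/48) = 2461299/8 ≈ 3.0766e+5)
q + 3366 = 2461299/8 + 3366 = 2488227/8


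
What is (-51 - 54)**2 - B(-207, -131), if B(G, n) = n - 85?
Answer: 11241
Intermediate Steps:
B(G, n) = -85 + n
(-51 - 54)**2 - B(-207, -131) = (-51 - 54)**2 - (-85 - 131) = (-105)**2 - 1*(-216) = 11025 + 216 = 11241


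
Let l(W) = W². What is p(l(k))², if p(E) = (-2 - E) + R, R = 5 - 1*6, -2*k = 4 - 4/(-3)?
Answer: 8281/81 ≈ 102.23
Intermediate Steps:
k = -8/3 (k = -(4 - 4/(-3))/2 = -(4 - 4*(-⅓))/2 = -(4 + 4/3)/2 = -½*16/3 = -8/3 ≈ -2.6667)
R = -1 (R = 5 - 6 = -1)
p(E) = -3 - E (p(E) = (-2 - E) - 1 = -3 - E)
p(l(k))² = (-3 - (-8/3)²)² = (-3 - 1*64/9)² = (-3 - 64/9)² = (-91/9)² = 8281/81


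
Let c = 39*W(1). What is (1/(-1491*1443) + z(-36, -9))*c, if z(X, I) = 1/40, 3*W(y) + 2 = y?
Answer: -2151473/6620040 ≈ -0.32499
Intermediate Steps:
W(y) = -⅔ + y/3
z(X, I) = 1/40
c = -13 (c = 39*(-⅔ + (⅓)*1) = 39*(-⅔ + ⅓) = 39*(-⅓) = -13)
(1/(-1491*1443) + z(-36, -9))*c = (1/(-1491*1443) + 1/40)*(-13) = (-1/1491*1/1443 + 1/40)*(-13) = (-1/2151513 + 1/40)*(-13) = (2151473/86060520)*(-13) = -2151473/6620040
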